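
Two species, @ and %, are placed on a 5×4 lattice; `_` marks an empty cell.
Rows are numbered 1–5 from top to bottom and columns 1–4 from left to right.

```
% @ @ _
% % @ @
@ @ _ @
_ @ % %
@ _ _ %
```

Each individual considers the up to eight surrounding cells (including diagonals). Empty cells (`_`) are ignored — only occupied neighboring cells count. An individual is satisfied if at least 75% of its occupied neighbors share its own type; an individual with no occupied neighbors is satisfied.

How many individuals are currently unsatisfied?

9

Row 1: (1,1)% 2/3 ✗ · (1,2)@ 2/5 ✗ · (1,3)@ 3/4 ✓
Row 2: (2,1)% 2/5 ✗ · (2,2)% 2/7 ✗ · (2,3)@ 5/6 ✓ · (2,4)@ 3/3 ✓
Row 3: (3,1)@ 2/4 ✗ · (3,2)@ 3/6 ✗ · (3,4)@ 2/4 ✗
Row 4: (4,2)@ 3/4 ✓ · (4,3)% 2/5 ✗ · (4,4)% 2/3 ✗
Row 5: (5,1)@ 1/1 ✓ · (5,4)% 2/2 ✓
Unsatisfied: (1,1), (1,2), (2,1), (2,2), (3,1), (3,2), (3,4), (4,3), (4,4) — 9 in total.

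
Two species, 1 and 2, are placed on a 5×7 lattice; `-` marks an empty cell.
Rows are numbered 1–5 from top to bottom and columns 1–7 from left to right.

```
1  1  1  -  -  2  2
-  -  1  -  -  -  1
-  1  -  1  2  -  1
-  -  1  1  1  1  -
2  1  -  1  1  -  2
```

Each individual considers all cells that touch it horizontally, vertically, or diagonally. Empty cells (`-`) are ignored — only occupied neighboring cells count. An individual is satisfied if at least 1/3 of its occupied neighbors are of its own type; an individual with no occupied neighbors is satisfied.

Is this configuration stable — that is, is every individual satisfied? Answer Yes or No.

Row 1: (1,1)1 1/1 satisfied · (1,2)1 3/3 satisfied · (1,3)1 2/2 satisfied · (1,6)2 1/2 satisfied · (1,7)2 1/2 satisfied
Row 2: (2,3)1 4/4 satisfied · (2,7)1 1/3 satisfied
Row 3: (3,2)1 2/2 satisfied · (3,4)1 4/5 satisfied · (3,5)2 0/4 not · (3,7)1 2/2 satisfied
Row 4: (4,3)1 5/5 satisfied · (4,4)1 5/6 satisfied · (4,5)1 5/6 satisfied · (4,6)1 3/5 satisfied
Row 5: (5,1)2 0/1 not · (5,2)1 1/2 satisfied · (5,4)1 4/4 satisfied · (5,5)1 4/4 satisfied · (5,7)2 0/1 not
For instance (3,5) has only 0/4 same-type neighbors, below 1/3.

No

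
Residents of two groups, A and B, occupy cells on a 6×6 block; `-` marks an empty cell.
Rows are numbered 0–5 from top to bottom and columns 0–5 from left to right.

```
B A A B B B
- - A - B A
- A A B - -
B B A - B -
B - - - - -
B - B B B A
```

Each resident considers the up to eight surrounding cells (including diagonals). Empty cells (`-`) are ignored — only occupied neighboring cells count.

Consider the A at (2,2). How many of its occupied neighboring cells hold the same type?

Occupied neighbors of (2,2): (1,2)=A, (2,1)=A, (2,3)=B, (3,1)=B, (3,2)=A.
Same type (A): 3 of 5.

3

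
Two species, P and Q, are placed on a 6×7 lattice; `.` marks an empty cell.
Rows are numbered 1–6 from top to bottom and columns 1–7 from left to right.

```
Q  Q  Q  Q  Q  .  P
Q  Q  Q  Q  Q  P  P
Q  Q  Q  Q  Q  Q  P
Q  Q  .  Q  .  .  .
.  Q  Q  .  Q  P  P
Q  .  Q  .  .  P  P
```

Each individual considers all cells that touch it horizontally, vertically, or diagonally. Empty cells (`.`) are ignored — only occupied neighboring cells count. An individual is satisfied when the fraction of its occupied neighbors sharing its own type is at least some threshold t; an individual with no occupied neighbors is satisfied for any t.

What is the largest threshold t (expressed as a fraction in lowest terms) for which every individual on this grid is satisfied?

Row 1: (1,1)Q 3/3 · (1,2)Q 5/5 · (1,3)Q 5/5 · (1,4)Q 5/5 · (1,5)Q 3/4 · (1,7)P 2/2
Row 2: (2,1)Q 5/5 · (2,2)Q 8/8 · (2,3)Q 8/8 · (2,4)Q 8/8 · (2,5)Q 6/7 · (2,6)P 3/7 · (2,7)P 3/4
Row 3: (3,1)Q 5/5 · (3,2)Q 7/7 · (3,3)Q 7/7 · (3,4)Q 6/6 · (3,5)Q 5/6 · (3,6)Q 2/5 · (3,7)P 2/3
Row 4: (4,1)Q 4/4 · (4,2)Q 6/6 · (4,4)Q 5/5
Row 5: (5,2)Q 5/5 · (5,3)Q 4/4 · (5,5)Q 1/3 · (5,6)P 3/4 · (5,7)P 3/3
Row 6: (6,1)Q 1/1 · (6,3)Q 2/2 · (6,6)P 3/4 · (6,7)P 3/3
The smallest same-type fraction is 1/3 at (5,5), which reduces to 1/3. Any threshold above that leaves this individual unsatisfied.

1/3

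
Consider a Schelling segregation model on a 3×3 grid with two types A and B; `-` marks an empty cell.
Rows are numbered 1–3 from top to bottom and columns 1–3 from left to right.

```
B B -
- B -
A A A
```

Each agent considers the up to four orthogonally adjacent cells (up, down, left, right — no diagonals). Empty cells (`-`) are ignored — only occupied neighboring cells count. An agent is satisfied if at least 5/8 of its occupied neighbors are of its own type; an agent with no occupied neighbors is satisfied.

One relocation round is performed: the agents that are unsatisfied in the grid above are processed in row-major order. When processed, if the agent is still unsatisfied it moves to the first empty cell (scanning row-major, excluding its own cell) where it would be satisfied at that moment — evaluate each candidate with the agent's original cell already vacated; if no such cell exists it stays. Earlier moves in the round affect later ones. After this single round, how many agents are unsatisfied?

Initially unsatisfied (in order): (2,2).
  (2,2) → (1,3).
Resulting grid:
B B B
- - -
A A A
All satisfied now.

0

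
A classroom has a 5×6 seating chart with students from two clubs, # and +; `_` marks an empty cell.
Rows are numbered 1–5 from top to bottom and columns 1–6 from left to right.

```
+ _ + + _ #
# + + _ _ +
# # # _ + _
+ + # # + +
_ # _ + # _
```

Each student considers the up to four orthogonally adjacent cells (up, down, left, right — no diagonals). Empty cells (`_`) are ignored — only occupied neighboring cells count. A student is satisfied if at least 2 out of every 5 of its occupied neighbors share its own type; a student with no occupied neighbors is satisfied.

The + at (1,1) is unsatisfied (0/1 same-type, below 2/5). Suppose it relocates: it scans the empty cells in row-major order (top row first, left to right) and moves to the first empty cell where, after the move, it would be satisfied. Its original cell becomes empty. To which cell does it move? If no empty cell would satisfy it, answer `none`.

Vacating (1,1). Empty cells in order:
  (1,2): 2/2 same-type → satisfied — stop here.

(1,2)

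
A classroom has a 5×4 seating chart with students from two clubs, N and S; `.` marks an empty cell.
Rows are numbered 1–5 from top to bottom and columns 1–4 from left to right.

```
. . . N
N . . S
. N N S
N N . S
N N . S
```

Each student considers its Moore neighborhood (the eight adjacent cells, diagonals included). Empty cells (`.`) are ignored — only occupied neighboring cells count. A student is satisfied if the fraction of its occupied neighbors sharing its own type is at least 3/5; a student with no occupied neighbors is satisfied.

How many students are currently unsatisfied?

(1,4)N 0/1 not
(2,1)N 1/1 satisfied
(2,4)S 1/3 not
(3,2)N 4/4 satisfied
(3,3)N 2/5 not
(3,4)S 2/3 satisfied
(4,1)N 4/4 satisfied
(4,2)N 5/5 satisfied
(4,4)S 2/3 satisfied
(5,1)N 3/3 satisfied
(5,2)N 3/3 satisfied
(5,4)S 1/1 satisfied
Unsatisfied: (1,4), (2,4), (3,3) — 3 in total.

3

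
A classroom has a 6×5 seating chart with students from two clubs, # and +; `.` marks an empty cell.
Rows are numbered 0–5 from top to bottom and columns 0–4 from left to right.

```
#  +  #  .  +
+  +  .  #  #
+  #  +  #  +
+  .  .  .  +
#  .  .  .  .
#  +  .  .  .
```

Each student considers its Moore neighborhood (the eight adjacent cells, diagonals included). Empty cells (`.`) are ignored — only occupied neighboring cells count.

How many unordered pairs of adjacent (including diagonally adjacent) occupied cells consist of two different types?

21

Scan each occupied cell's neighbors to the right and below (and the two forward diagonals) so each pair is counted once.
Row 0: #(0,0)–+(0,1)≠ #(0,0)–+(1,0)≠ #(0,0)–+(1,1)≠ +(0,1)–#(0,2)≠ +(0,1)–+(1,1)= +(0,1)–+(1,0)= #(0,2)–#(1,3)= #(0,2)–+(1,1)≠ +(0,4)–#(1,4)≠ +(0,4)–#(1,3)≠  → 7/10 unlike.
Row 1: +(1,0)–+(1,1)= +(1,0)–+(2,0)= +(1,0)–#(2,1)≠ +(1,1)–#(2,1)≠ +(1,1)–+(2,2)= +(1,1)–+(2,0)= #(1,3)–#(1,4)= #(1,3)–#(2,3)= #(1,3)–+(2,4)≠ #(1,3)–+(2,2)≠ #(1,4)–+(2,4)≠ #(1,4)–#(2,3)=  → 5/12 unlike.
Row 2: +(2,0)–#(2,1)≠ +(2,0)–+(3,0)= #(2,1)–+(2,2)≠ #(2,1)–+(3,0)≠ +(2,2)–#(2,3)≠ #(2,3)–+(2,4)≠ #(2,3)–+(3,4)≠ +(2,4)–+(3,4)=  → 6/8 unlike.
Row 3: +(3,0)–#(4,0)≠  → 1/1 unlike.
Row 4: #(4,0)–#(5,0)= #(4,0)–+(5,1)≠  → 1/2 unlike.
Row 5: #(5,0)–+(5,1)≠  → 1/1 unlike.
Total adjacent occupied pairs: 34; unlike-type pairs: 21.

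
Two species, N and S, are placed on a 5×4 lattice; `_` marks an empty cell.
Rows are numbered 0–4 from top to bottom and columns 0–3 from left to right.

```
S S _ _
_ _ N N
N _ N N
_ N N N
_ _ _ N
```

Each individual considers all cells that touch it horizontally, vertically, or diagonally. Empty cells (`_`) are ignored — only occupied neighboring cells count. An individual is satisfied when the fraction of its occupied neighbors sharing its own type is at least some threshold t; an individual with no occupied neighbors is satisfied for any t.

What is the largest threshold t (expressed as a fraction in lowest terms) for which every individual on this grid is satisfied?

1/2

(0,0)S 1/1
(0,1)S 1/2
(1,2)N 3/4
(1,3)N 3/3
(2,0)N 1/1
(2,2)N 6/6
(2,3)N 5/5
(3,1)N 3/3
(3,2)N 5/5
(3,3)N 4/4
(4,3)N 2/2
The smallest same-type fraction is 1/2 at (0,1), which reduces to 1/2. Any threshold above that leaves this individual unsatisfied.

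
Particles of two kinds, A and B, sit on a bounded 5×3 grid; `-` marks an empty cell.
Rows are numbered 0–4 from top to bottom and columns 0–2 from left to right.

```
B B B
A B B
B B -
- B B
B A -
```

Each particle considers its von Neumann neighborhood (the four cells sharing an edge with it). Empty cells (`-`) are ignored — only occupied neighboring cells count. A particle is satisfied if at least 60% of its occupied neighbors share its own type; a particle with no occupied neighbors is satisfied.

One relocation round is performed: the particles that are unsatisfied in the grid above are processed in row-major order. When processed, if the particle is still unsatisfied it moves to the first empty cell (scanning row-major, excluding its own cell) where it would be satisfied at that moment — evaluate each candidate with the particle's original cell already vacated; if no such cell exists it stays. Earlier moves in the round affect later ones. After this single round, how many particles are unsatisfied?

2

Initially unsatisfied (in order): (0,0), (1,0), (2,0), (4,0), (4,1).
  (0,0) → (2,2).
  (1,0): no empty cell satisfies it; stays.
  (2,0) → (3,0).
  (4,0) → (2,0).
  (4,1): no empty cell satisfies it; stays.
Resulting grid:
- B B
A B B
B B B
B B B
- A -
Unsatisfied now: (1,0), (4,1).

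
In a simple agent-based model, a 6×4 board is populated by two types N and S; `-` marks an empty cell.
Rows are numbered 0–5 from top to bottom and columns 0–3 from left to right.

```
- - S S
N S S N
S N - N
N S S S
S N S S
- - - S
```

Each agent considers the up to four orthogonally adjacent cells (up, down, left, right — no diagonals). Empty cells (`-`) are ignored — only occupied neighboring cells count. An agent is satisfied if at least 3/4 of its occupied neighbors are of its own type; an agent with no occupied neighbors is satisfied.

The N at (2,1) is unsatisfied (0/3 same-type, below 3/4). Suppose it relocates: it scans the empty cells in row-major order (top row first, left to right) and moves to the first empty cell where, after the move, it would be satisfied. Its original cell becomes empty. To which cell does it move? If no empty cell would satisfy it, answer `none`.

(0,0)

Vacating (2,1). Empty cells in order:
  (0,0): 1/1 same-type → satisfied — stop here.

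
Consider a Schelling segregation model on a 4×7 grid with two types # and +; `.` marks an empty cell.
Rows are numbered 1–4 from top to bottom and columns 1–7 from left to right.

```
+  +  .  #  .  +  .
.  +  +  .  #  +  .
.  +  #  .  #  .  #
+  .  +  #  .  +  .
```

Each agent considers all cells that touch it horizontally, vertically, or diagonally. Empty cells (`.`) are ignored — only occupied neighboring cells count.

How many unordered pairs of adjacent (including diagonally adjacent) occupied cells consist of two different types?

12

Scan each occupied cell's neighbors to the right and below (and the two forward diagonals) so each pair is counted once.
Row 1: +(1,1)–+(1,2)= +(1,1)–+(2,2)= +(1,2)–+(2,2)= +(1,2)–+(2,3)= #(1,4)–#(2,5)= #(1,4)–+(2,3)≠ +(1,6)–+(2,6)= +(1,6)–#(2,5)≠  → 2/8 unlike.
Row 2: +(2,2)–+(2,3)= +(2,2)–+(3,2)= +(2,2)–#(3,3)≠ +(2,3)–#(3,3)≠ +(2,3)–+(3,2)= #(2,5)–+(2,6)≠ #(2,5)–#(3,5)= +(2,6)–#(3,7)≠ +(2,6)–#(3,5)≠  → 5/9 unlike.
Row 3: +(3,2)–#(3,3)≠ +(3,2)–+(4,3)= +(3,2)–+(4,1)= #(3,3)–+(4,3)≠ #(3,3)–#(4,4)= #(3,5)–+(4,6)≠ #(3,5)–#(4,4)= #(3,7)–+(4,6)≠  → 4/8 unlike.
Row 4: +(4,3)–#(4,4)≠  → 1/1 unlike.
Total adjacent occupied pairs: 26; unlike-type pairs: 12.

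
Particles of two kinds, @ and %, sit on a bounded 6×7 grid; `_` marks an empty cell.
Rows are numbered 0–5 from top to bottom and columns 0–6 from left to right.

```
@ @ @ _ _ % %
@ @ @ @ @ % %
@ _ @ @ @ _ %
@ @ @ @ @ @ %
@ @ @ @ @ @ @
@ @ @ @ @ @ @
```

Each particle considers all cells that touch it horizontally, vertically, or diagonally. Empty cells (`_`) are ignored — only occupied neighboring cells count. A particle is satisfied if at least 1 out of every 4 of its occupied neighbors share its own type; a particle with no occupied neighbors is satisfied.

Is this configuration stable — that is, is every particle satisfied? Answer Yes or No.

Row 0: (0,0)@ 3/3 ✓ · (0,1)@ 5/5 ✓ · (0,2)@ 4/4 ✓ · (0,5)% 3/4 ✓ · (0,6)% 3/3 ✓
Row 1: (1,0)@ 4/4 ✓ · (1,1)@ 7/7 ✓ · (1,2)@ 6/6 ✓ · (1,3)@ 6/6 ✓ · (1,4)@ 3/5 ✓ · (1,5)% 4/6 ✓ · (1,6)% 4/4 ✓
Row 2: (2,0)@ 4/4 ✓ · (2,2)@ 7/7 ✓ · (2,3)@ 8/8 ✓ · (2,4)@ 6/7 ✓ · (2,6)% 3/4 ✓
Row 3: (3,0)@ 4/4 ✓ · (3,1)@ 7/7 ✓ · (3,2)@ 7/7 ✓ · (3,3)@ 8/8 ✓ · (3,4)@ 7/7 ✓ · (3,5)@ 5/7 ✓ · (3,6)% 1/4 ✓
Row 4: (4,0)@ 5/5 ✓ · (4,1)@ 8/8 ✓ · (4,2)@ 8/8 ✓ · (4,3)@ 8/8 ✓ · (4,4)@ 8/8 ✓ · (4,5)@ 7/8 ✓ · (4,6)@ 4/5 ✓
Row 5: (5,0)@ 3/3 ✓ · (5,1)@ 5/5 ✓ · (5,2)@ 5/5 ✓ · (5,3)@ 5/5 ✓ · (5,4)@ 5/5 ✓ · (5,5)@ 5/5 ✓ · (5,6)@ 3/3 ✓
All meet the threshold, so the configuration is stable.

Yes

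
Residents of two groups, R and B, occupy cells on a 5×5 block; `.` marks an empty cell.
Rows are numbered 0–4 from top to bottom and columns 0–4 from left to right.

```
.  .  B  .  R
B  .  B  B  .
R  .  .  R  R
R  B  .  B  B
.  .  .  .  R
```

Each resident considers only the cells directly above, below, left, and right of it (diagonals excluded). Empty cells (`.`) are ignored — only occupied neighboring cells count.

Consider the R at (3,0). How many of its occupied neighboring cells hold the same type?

1

Occupied neighbors of (3,0): (2,0)=R, (3,1)=B.
Same type (R): 1 of 2.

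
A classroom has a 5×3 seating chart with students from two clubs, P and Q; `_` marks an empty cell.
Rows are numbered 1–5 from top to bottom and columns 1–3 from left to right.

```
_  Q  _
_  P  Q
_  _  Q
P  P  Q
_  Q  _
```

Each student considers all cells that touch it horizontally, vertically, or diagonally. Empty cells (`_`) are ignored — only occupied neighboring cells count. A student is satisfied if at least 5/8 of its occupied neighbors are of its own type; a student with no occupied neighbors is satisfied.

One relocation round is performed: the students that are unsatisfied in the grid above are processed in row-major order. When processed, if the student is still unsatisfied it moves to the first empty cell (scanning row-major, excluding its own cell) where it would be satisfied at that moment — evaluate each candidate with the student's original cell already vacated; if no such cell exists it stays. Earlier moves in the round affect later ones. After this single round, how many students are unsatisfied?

1

Initially unsatisfied (in order): (1,2), (2,2), (3,3), (4,1), (4,2), (5,2).
  (1,2) → (5,3).
  (2,2) → (1,1).
  (3,3): now satisfied by earlier moves; stays.
  (4,1) → (2,1).
  (4,2) → (1,2).
  (5,2): now satisfied by earlier moves; stays.
Resulting grid:
P P _
P _ Q
_ _ Q
_ _ Q
_ Q Q
Unsatisfied now: (2,3).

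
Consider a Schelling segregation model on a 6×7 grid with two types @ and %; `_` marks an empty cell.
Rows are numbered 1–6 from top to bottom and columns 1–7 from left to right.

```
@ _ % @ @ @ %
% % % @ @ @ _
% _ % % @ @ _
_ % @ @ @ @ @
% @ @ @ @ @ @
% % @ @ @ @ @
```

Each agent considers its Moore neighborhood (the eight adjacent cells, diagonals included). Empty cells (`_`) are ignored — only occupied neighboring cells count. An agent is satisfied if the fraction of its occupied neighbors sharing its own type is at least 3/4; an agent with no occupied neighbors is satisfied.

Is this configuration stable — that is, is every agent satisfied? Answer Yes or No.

No

(1,1)@ 0/2 not
(1,3)% 2/4 not
(1,4)@ 3/5 not
(1,5)@ 5/5 satisfied
(1,6)@ 3/4 satisfied
(1,7)% 0/2 not
(2,1)% 2/3 not
(2,2)% 5/6 satisfied
(2,3)% 4/6 not
(2,4)@ 4/8 not
(2,5)@ 7/8 satisfied
(2,6)@ 5/6 satisfied
(3,1)% 3/3 satisfied
(3,3)% 4/7 not
(3,4)% 2/8 not
(3,5)@ 7/8 satisfied
(3,6)@ 6/6 satisfied
(4,2)% 3/6 not
(4,3)@ 4/7 not
(4,4)@ 6/8 satisfied
(4,5)@ 7/8 satisfied
(4,6)@ 7/7 satisfied
(4,7)@ 4/4 satisfied
(5,1)% 3/4 satisfied
(5,2)@ 3/7 not
(5,3)@ 6/8 satisfied
(5,4)@ 8/8 satisfied
(5,5)@ 8/8 satisfied
(5,6)@ 8/8 satisfied
(5,7)@ 5/5 satisfied
(6,1)% 2/3 not
(6,2)% 2/5 not
(6,3)@ 4/5 satisfied
(6,4)@ 5/5 satisfied
(6,5)@ 5/5 satisfied
(6,6)@ 5/5 satisfied
(6,7)@ 3/3 satisfied
For instance (1,1) has only 0/2 same-type neighbors, below 3/4.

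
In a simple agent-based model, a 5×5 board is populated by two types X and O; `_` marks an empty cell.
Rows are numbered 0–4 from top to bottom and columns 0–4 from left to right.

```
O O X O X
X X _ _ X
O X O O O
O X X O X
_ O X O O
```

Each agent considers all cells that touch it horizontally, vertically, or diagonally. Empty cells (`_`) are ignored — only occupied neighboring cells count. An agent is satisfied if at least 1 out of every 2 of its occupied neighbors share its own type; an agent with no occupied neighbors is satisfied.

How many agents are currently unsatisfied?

15

Row 0: (0,0)O 1/3 ✗ · (0,1)O 1/4 ✗ · (0,2)X 1/3 ✗ · (0,3)O 0/3 ✗ · (0,4)X 1/2 ✓
Row 1: (1,0)X 2/5 ✗ · (1,1)X 3/7 ✗ · (1,4)X 1/4 ✗
Row 2: (2,0)O 1/5 ✗ · (2,1)X 4/7 ✓ · (2,2)O 2/6 ✗ · (2,3)O 3/6 ✓ · (2,4)O 2/4 ✓
Row 3: (3,0)O 2/4 ✓ · (3,1)X 3/7 ✗ · (3,2)X 3/8 ✗ · (3,3)O 5/8 ✓ · (3,4)X 0/5 ✗
Row 4: (4,1)O 1/4 ✗ · (4,2)X 2/5 ✗ · (4,3)O 2/5 ✗ · (4,4)O 2/3 ✓
Unsatisfied: (0,0), (0,1), (0,2), (0,3), (1,0), (1,1), (1,4), (2,0), (2,2), (3,1), (3,2), (3,4), (4,1), (4,2), (4,3) — 15 in total.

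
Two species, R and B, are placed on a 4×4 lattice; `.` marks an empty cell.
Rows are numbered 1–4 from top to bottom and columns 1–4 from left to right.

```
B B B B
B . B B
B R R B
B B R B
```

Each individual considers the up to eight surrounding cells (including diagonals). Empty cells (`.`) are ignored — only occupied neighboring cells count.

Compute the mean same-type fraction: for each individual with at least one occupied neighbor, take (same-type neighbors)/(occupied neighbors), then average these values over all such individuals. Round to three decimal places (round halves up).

0.666

(1,1)B 2/2
(1,2)B 4/4
(1,3)B 4/4
(1,4)B 3/3
(2,1)B 3/4
(2,3)B 5/7
(2,4)B 4/5
(3,1)B 3/4
(3,2)R 2/7
(3,3)R 2/7
(3,4)B 3/5
(4,1)B 2/3
(4,2)B 2/5
(4,3)R 2/5
(4,4)B 1/3
Sum over 15 individuals: 2/2 + 4/4 + 4/4 + 3/3 + 3/4 + 5/7 + 4/5 + 3/4 + 2/7 + 2/7 + 3/5 + 2/3 + 2/5 + 2/5 + 1/3 = 699/70; mean = 699/70 ÷ 15 = 233/350 = 0.665714… → 0.666.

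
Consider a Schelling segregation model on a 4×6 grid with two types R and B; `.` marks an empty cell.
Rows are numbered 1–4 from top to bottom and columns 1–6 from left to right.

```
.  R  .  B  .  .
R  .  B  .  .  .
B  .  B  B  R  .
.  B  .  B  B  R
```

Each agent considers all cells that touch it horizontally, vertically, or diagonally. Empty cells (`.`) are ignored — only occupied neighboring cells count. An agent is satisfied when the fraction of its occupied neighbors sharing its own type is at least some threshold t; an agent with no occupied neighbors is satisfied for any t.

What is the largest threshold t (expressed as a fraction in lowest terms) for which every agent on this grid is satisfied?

(1,2)R 1/2
(1,4)B 1/1
(2,1)R 1/2
(2,3)B 3/4
(3,1)B 1/2
(3,3)B 4/4
(3,4)B 4/5
(3,5)R 1/4
(4,2)B 2/2
(4,4)B 3/4
(4,5)B 2/4
(4,6)R 1/2
The smallest same-type fraction is 1/4 at (3,5), which reduces to 1/4. Any threshold above that leaves this agent unsatisfied.

1/4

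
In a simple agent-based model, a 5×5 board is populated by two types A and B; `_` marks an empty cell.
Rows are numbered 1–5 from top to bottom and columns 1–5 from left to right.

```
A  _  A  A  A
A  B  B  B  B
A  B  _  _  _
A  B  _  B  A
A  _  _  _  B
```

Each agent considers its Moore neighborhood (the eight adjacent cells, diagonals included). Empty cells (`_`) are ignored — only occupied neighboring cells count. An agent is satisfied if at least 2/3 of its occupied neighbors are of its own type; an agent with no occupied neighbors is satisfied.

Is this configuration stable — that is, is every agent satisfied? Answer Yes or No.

No

Row 1: (1,1)A 1/2 unhappy · (1,3)A 1/4 unhappy · (1,4)A 2/5 unhappy · (1,5)A 1/3 unhappy
Row 2: (2,1)A 2/4 unhappy · (2,2)B 2/6 unhappy · (2,3)B 3/5 unhappy · (2,4)B 2/5 unhappy · (2,5)B 1/3 unhappy
Row 3: (3,1)A 2/5 unhappy · (3,2)B 3/6 unhappy
Row 4: (4,1)A 2/4 unhappy · (4,2)B 1/4 unhappy · (4,4)B 1/2 unhappy · (4,5)A 0/2 unhappy
Row 5: (5,1)A 1/2 unhappy · (5,5)B 1/2 unhappy
For instance (1,1) has only 1/2 same-type neighbors, below 2/3.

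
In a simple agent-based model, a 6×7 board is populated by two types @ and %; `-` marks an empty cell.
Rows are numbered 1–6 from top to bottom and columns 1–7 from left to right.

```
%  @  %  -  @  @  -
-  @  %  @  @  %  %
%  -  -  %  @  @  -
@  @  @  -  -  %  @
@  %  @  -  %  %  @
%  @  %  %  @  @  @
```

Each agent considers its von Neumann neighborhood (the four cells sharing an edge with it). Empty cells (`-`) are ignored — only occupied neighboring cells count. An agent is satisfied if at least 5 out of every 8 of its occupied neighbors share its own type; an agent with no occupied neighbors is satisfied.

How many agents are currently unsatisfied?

Row 1: (1,1)% 0/1 unhappy · (1,2)@ 1/3 unhappy · (1,3)% 1/2 unhappy · (1,5)@ 2/2 ok · (1,6)@ 1/2 unhappy
Row 2: (2,2)@ 1/2 unhappy · (2,3)% 1/3 unhappy · (2,4)@ 1/3 unhappy · (2,5)@ 3/4 ok · (2,6)% 1/4 unhappy · (2,7)% 1/1 ok
Row 3: (3,1)% 0/1 unhappy · (3,4)% 0/2 unhappy · (3,5)@ 2/3 ok · (3,6)@ 1/3 unhappy
Row 4: (4,1)@ 2/3 ok · (4,2)@ 2/3 ok · (4,3)@ 2/2 ok · (4,6)% 1/3 unhappy · (4,7)@ 1/2 unhappy
Row 5: (5,1)@ 1/3 unhappy · (5,2)% 0/4 unhappy · (5,3)@ 1/3 unhappy · (5,5)% 1/2 unhappy · (5,6)% 2/4 unhappy · (5,7)@ 2/3 ok
Row 6: (6,1)% 0/2 unhappy · (6,2)@ 0/3 unhappy · (6,3)% 1/3 unhappy · (6,4)% 1/2 unhappy · (6,5)@ 1/3 unhappy · (6,6)@ 2/3 ok · (6,7)@ 2/2 ok
Unsatisfied: (1,1), (1,2), (1,3), (1,6), (2,2), (2,3), (2,4), (2,6), (3,1), (3,4), (3,6), (4,6), (4,7), (5,1), (5,2), (5,3), (5,5), (5,6), (6,1), (6,2), (6,3), (6,4), (6,5) — 23 in total.

23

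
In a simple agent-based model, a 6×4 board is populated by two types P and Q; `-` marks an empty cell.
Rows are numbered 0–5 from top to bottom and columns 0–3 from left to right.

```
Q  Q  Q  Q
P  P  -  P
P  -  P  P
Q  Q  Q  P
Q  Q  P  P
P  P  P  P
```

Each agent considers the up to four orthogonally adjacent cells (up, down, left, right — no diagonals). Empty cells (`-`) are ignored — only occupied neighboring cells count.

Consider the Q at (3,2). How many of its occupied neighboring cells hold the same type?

Occupied neighbors of (3,2): (2,2)=P, (4,2)=P, (3,1)=Q, (3,3)=P.
Same type (Q): 1 of 4.

1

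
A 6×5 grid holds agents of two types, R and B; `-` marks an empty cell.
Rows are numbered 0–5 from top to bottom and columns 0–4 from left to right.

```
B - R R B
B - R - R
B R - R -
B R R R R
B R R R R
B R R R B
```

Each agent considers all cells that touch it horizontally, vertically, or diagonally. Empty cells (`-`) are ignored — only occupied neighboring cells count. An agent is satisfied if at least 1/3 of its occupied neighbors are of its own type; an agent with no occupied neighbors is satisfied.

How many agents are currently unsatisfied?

(0,0)B 1/1 satisfied
(0,2)R 2/2 satisfied
(0,3)R 3/4 satisfied
(0,4)B 0/2 not
(1,0)B 2/3 satisfied
(1,2)R 4/4 satisfied
(1,4)R 2/3 satisfied
(2,0)B 2/4 satisfied
(2,1)R 3/6 satisfied
(2,3)R 5/5 satisfied
(3,0)B 2/5 satisfied
(3,1)R 4/7 satisfied
(3,2)R 7/7 satisfied
(3,3)R 6/6 satisfied
(3,4)R 4/4 satisfied
(4,0)B 2/5 satisfied
(4,1)R 5/8 satisfied
(4,2)R 8/8 satisfied
(4,3)R 7/8 satisfied
(4,4)R 4/5 satisfied
(5,0)B 1/3 satisfied
(5,1)R 3/5 satisfied
(5,2)R 5/5 satisfied
(5,3)R 4/5 satisfied
(5,4)B 0/3 not
Unsatisfied: (0,4), (5,4) — 2 in total.

2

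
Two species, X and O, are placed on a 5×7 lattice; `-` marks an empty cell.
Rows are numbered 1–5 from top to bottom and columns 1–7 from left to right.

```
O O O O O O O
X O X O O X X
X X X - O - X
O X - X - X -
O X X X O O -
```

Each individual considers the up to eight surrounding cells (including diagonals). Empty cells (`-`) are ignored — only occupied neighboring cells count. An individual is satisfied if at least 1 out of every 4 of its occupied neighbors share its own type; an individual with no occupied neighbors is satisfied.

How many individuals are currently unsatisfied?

Row 1: (1,1)O 2/3 ok · (1,2)O 3/5 ok · (1,3)O 4/5 ok · (1,4)O 4/5 ok · (1,5)O 4/5 ok · (1,6)O 3/5 ok · (1,7)O 1/3 ok
Row 2: (2,1)X 2/5 ok · (2,2)O 3/8 ok · (2,3)X 2/7 ok · (2,4)O 5/7 ok · (2,5)O 5/6 ok · (2,6)X 2/7 ok · (2,7)X 2/4 ok
Row 3: (3,1)X 3/5 ok · (3,2)X 5/7 ok · (3,3)X 4/6 ok · (3,5)O 2/5 ok · (3,7)X 3/3 ok
Row 4: (4,1)O 1/5 unhappy · (4,2)X 5/7 ok · (4,4)X 3/5 ok · (4,6)X 1/4 ok
Row 5: (5,1)O 1/3 ok · (5,2)X 2/4 ok · (5,3)X 4/4 ok · (5,4)X 2/3 ok · (5,5)O 1/4 ok · (5,6)O 1/2 ok
Unsatisfied: (4,1) — 1 in total.

1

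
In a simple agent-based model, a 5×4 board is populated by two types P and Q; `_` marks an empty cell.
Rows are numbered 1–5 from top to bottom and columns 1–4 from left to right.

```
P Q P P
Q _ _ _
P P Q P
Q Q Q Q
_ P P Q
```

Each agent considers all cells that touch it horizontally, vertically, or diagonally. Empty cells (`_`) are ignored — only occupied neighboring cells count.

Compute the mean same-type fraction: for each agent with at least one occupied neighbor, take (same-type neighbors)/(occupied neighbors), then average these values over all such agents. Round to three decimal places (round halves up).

0.375

(1,1)P 0/2
(1,2)Q 1/3
(1,3)P 1/2
(1,4)P 1/1
(2,1)Q 1/4
(3,1)P 1/4
(3,2)P 1/6
(3,3)Q 3/5
(3,4)P 0/3
(4,1)Q 1/4
(4,2)Q 3/7
(4,3)Q 4/8
(4,4)Q 3/5
(5,2)P 1/4
(5,3)P 1/5
(5,4)Q 2/3
Sum over 16 agents: 0/2 + 1/3 + 1/2 + 1/1 + 1/4 + 1/4 + 1/6 + 3/5 + 0/3 + 1/4 + 3/7 + 4/8 + 3/5 + 1/4 + 1/5 + 2/3 = 1259/210; mean = 1259/210 ÷ 16 = 1259/3360 = 0.374702… → 0.375.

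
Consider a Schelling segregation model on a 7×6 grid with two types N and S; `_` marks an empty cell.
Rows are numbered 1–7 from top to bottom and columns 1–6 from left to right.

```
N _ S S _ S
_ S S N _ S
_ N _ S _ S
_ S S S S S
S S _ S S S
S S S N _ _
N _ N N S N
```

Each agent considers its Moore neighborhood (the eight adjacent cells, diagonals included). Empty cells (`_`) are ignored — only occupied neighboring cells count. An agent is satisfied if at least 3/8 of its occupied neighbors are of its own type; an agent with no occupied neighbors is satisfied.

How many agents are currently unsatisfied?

7

(1,1)N 0/1 not
(1,3)S 3/4 satisfied
(1,4)S 2/3 satisfied
(1,6)S 1/1 satisfied
(2,2)S 2/4 satisfied
(2,3)S 4/6 satisfied
(2,4)N 0/4 not
(2,6)S 2/2 satisfied
(3,2)N 0/4 not
(3,4)S 4/5 satisfied
(3,6)S 3/3 satisfied
(4,2)S 3/4 satisfied
(4,3)S 5/6 satisfied
(4,4)S 5/5 satisfied
(4,5)S 7/7 satisfied
(4,6)S 4/4 satisfied
(5,1)S 4/4 satisfied
(5,2)S 6/6 satisfied
(5,4)S 5/6 satisfied
(5,5)S 5/6 satisfied
(5,6)S 3/3 satisfied
(6,1)S 3/4 satisfied
(6,2)S 4/6 satisfied
(6,3)S 3/6 satisfied
(6,4)N 2/6 not
(7,1)N 0/2 not
(7,3)N 2/4 satisfied
(7,4)N 2/4 satisfied
(7,5)S 0/3 not
(7,6)N 0/1 not
Unsatisfied: (1,1), (2,4), (3,2), (6,4), (7,1), (7,5), (7,6) — 7 in total.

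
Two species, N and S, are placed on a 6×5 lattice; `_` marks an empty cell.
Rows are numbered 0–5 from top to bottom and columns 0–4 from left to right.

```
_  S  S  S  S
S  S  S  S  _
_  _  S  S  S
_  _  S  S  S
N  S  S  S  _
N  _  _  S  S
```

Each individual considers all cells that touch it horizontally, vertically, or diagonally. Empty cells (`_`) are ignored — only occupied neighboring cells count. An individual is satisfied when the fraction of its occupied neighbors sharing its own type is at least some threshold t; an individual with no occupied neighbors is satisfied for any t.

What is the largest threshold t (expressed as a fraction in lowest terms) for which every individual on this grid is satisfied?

1/2

Row 0: (0,1)S 4/4 · (0,2)S 5/5 · (0,3)S 4/4 · (0,4)S 2/2
Row 1: (1,0)S 2/2 · (1,1)S 5/5 · (1,2)S 7/7 · (1,3)S 7/7
Row 2: (2,2)S 6/6 · (2,3)S 7/7 · (2,4)S 4/4
Row 3: (3,2)S 6/6 · (3,3)S 7/7 · (3,4)S 4/4
Row 4: (4,0)N 1/2 · (4,1)S 2/4 · (4,2)S 5/5 · (4,3)S 6/6
Row 5: (5,0)N 1/2 · (5,3)S 3/3 · (5,4)S 2/2
The smallest same-type fraction is 1/2 at (4,0), which reduces to 1/2. Any threshold above that leaves this individual unsatisfied.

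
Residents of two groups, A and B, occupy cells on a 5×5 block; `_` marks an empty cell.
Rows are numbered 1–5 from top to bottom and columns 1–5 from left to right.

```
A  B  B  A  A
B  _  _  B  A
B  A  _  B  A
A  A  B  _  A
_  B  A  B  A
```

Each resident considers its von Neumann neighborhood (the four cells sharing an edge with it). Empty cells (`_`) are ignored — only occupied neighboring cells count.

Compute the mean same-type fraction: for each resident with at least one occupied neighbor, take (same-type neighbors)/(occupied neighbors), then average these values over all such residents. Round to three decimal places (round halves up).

0.417

Row 1: (1,1)A 0/2 · (1,2)B 1/2 · (1,3)B 1/2 · (1,4)A 1/3 · (1,5)A 2/2
Row 2: (2,1)B 1/2 · (2,4)B 1/3 · (2,5)A 2/3
Row 3: (3,1)B 1/3 · (3,2)A 1/2 · (3,4)B 1/2 · (3,5)A 2/3
Row 4: (4,1)A 1/2 · (4,2)A 2/4 · (4,3)B 0/2 · (4,5)A 2/2
Row 5: (5,2)B 0/2 · (5,3)A 0/3 · (5,4)B 0/2 · (5,5)A 1/2
Sum over 20 residents: 0/2 + 1/2 + 1/2 + 1/3 + 2/2 + 1/2 + 1/3 + 2/3 + 1/3 + 1/2 + 1/2 + 2/3 + 1/2 + 2/4 + 0/2 + 2/2 + 0/2 + 0/3 + 0/2 + 1/2 = 25/3; mean = 25/3 ÷ 20 = 5/12 = 0.416666… → 0.417.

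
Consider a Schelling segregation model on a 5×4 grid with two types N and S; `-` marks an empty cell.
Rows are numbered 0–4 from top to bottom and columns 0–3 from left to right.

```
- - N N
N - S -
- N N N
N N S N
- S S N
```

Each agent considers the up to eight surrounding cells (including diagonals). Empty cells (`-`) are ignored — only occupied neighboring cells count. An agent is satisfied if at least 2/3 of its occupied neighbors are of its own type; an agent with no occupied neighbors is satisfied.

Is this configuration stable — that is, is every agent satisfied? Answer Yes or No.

Row 0: (0,2)N 1/2 ✗ · (0,3)N 1/2 ✗
Row 1: (1,0)N 1/1 ✓ · (1,2)S 0/5 ✗
Row 2: (2,1)N 4/6 ✓ · (2,2)N 4/6 ✓ · (2,3)N 2/4 ✗
Row 3: (3,0)N 2/3 ✓ · (3,1)N 3/6 ✗ · (3,2)S 2/8 ✗ · (3,3)N 3/5 ✗
Row 4: (4,1)S 2/4 ✗ · (4,2)S 2/5 ✗ · (4,3)N 1/3 ✗
For instance (0,2) has only 1/2 same-type neighbors, below 2/3.

No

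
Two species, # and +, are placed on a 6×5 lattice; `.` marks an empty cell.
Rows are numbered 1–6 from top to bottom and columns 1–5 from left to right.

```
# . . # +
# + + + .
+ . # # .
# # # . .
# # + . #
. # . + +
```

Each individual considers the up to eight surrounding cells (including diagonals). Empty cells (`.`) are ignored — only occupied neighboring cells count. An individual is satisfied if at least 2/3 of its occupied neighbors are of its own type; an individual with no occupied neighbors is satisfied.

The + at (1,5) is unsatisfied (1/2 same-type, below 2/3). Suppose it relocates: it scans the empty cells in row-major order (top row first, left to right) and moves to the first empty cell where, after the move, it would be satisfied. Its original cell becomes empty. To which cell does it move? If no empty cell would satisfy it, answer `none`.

(1,3)

Vacating (1,5). Empty cells in order:
  (1,2): 2/4 same-type → still unsatisfied.
  (1,3): 3/4 same-type → satisfied — stop here.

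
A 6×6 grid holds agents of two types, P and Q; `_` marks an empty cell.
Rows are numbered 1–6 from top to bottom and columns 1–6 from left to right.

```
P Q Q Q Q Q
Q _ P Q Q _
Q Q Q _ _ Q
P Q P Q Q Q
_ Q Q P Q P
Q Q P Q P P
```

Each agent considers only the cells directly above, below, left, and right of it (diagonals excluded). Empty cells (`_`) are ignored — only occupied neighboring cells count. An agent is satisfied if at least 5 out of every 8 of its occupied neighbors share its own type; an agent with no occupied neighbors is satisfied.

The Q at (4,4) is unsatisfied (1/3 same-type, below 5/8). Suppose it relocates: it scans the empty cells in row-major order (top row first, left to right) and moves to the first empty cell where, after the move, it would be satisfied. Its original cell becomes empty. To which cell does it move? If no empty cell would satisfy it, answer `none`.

Vacating (4,4). Empty cells in order:
  (2,2): 3/4 same-type → satisfied — stop here.

(2,2)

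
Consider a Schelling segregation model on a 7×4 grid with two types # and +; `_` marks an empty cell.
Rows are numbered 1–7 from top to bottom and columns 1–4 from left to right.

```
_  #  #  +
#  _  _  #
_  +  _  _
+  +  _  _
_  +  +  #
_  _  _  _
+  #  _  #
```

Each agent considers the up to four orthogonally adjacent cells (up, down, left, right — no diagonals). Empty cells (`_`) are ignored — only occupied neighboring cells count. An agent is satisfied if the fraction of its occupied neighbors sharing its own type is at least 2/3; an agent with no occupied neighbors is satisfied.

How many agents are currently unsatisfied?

Row 1: (1,2)# 1/1 ✓ · (1,3)# 1/2 ✗ · (1,4)+ 0/2 ✗
Row 2: (2,1)# 0/0 ✓ · (2,4)# 0/1 ✗
Row 3: (3,2)+ 1/1 ✓
Row 4: (4,1)+ 1/1 ✓ · (4,2)+ 3/3 ✓
Row 5: (5,2)+ 2/2 ✓ · (5,3)+ 1/2 ✗ · (5,4)# 0/1 ✗
Row 7: (7,1)+ 0/1 ✗ · (7,2)# 0/1 ✗ · (7,4)# 0/0 ✓
Unsatisfied: (1,3), (1,4), (2,4), (5,3), (5,4), (7,1), (7,2) — 7 in total.

7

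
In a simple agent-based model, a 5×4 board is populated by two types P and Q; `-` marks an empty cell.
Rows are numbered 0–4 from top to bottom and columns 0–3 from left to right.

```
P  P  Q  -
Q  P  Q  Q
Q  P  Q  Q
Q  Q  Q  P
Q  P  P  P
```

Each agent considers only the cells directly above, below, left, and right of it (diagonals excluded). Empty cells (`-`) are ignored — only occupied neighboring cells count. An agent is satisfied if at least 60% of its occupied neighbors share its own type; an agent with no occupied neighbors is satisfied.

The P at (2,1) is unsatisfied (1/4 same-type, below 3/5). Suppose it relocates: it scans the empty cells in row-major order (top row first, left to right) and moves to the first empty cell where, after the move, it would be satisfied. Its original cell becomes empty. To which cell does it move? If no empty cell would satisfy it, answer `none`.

Vacating (2,1). Empty cells in order:
  (0,3): 0/2 same-type → still unsatisfied.

none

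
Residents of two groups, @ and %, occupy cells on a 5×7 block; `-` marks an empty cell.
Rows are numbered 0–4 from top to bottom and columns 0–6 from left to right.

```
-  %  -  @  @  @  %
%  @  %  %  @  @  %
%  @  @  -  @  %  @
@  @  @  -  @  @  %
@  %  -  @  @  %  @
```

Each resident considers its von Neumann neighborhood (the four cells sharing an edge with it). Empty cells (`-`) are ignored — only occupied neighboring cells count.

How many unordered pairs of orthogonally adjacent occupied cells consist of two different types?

23

Scan each occupied cell's neighbors to the right and below so each pair is counted once.
Row 0: %(0,1)–@(1,1)≠ @(0,3)–@(0,4)= @(0,3)–%(1,3)≠ @(0,4)–@(0,5)= @(0,4)–@(1,4)= @(0,5)–%(0,6)≠ @(0,5)–@(1,5)= %(0,6)–%(1,6)=  → 3/8 unlike.
Row 1: %(1,0)–@(1,1)≠ %(1,0)–%(2,0)= @(1,1)–%(1,2)≠ @(1,1)–@(2,1)= %(1,2)–%(1,3)= %(1,2)–@(2,2)≠ %(1,3)–@(1,4)≠ @(1,4)–@(1,5)= @(1,4)–@(2,4)= @(1,5)–%(1,6)≠ @(1,5)–%(2,5)≠ %(1,6)–@(2,6)≠  → 7/12 unlike.
Row 2: %(2,0)–@(2,1)≠ %(2,0)–@(3,0)≠ @(2,1)–@(2,2)= @(2,1)–@(3,1)= @(2,2)–@(3,2)= @(2,4)–%(2,5)≠ @(2,4)–@(3,4)= %(2,5)–@(2,6)≠ %(2,5)–@(3,5)≠ @(2,6)–%(3,6)≠  → 6/10 unlike.
Row 3: @(3,0)–@(3,1)= @(3,0)–@(4,0)= @(3,1)–@(3,2)= @(3,1)–%(4,1)≠ @(3,4)–@(3,5)= @(3,4)–@(4,4)= @(3,5)–%(3,6)≠ @(3,5)–%(4,5)≠ %(3,6)–@(4,6)≠  → 4/9 unlike.
Row 4: @(4,0)–%(4,1)≠ @(4,3)–@(4,4)= @(4,4)–%(4,5)≠ %(4,5)–@(4,6)≠  → 3/4 unlike.
Total adjacent occupied pairs: 43; unlike-type pairs: 23.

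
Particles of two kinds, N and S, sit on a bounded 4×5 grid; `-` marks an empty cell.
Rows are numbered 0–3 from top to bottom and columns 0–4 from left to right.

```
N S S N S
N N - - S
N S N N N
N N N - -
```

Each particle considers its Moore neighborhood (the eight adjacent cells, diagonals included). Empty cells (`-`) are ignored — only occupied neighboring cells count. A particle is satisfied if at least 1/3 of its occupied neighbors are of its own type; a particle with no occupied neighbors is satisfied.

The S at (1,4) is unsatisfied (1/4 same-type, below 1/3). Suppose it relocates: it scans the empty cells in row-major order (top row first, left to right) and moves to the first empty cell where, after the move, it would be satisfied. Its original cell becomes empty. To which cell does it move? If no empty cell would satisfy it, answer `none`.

Vacating (1,4). Empty cells in order:
  (1,2): 3/7 same-type → satisfied — stop here.

(1,2)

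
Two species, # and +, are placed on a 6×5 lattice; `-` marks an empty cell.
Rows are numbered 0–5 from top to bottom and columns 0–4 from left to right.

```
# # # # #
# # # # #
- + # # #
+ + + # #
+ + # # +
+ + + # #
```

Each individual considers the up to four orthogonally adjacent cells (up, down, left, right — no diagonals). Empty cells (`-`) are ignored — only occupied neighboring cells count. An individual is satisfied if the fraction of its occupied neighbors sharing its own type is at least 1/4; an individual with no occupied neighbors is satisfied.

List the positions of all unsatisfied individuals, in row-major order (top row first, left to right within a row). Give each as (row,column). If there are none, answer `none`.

(4,4)

Row 0: (0,0)# 2/2 ✓ · (0,1)# 3/3 ✓ · (0,2)# 3/3 ✓ · (0,3)# 3/3 ✓ · (0,4)# 2/2 ✓
Row 1: (1,0)# 2/2 ✓ · (1,1)# 3/4 ✓ · (1,2)# 4/4 ✓ · (1,3)# 4/4 ✓ · (1,4)# 3/3 ✓
Row 2: (2,1)+ 1/3 ✓ · (2,2)# 2/4 ✓ · (2,3)# 4/4 ✓ · (2,4)# 3/3 ✓
Row 3: (3,0)+ 2/2 ✓ · (3,1)+ 4/4 ✓ · (3,2)+ 1/4 ✓ · (3,3)# 3/4 ✓ · (3,4)# 2/3 ✓
Row 4: (4,0)+ 3/3 ✓ · (4,1)+ 3/4 ✓ · (4,2)# 1/4 ✓ · (4,3)# 3/4 ✓ · (4,4)+ 0/3 ✗
Row 5: (5,0)+ 2/2 ✓ · (5,1)+ 3/3 ✓ · (5,2)+ 1/3 ✓ · (5,3)# 2/3 ✓ · (5,4)# 1/2 ✓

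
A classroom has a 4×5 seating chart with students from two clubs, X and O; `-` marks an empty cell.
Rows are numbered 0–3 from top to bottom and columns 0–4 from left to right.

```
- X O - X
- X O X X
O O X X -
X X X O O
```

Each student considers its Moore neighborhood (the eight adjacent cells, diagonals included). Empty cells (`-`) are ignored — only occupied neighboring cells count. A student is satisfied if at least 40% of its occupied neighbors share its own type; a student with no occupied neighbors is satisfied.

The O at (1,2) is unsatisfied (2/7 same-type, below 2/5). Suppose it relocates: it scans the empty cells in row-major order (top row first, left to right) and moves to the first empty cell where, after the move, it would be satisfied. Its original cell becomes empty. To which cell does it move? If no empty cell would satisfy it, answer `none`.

(1,0)

Vacating (1,2). Empty cells in order:
  (0,0): 0/2 same-type → still unsatisfied.
  (0,3): 1/4 same-type → still unsatisfied.
  (1,0): 2/4 same-type → satisfied — stop here.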